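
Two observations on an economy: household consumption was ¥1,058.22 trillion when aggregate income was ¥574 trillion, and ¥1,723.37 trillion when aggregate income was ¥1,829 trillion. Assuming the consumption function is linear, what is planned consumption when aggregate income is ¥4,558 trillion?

C = 3169.74

MPC = (1723.37 − 1058.22)/(1829 − 574) = 665.15/1255 = 0.53
a = 1058.22 − 0.53(574) = 1058.22 − 304.22 = 754
C = 754 + 0.53(4558) = 754 + 2415.74 = 3169.74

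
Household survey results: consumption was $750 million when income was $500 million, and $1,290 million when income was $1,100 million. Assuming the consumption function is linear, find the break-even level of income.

Y = 3000

MPC = (1290 − 750)/(1100 − 500) = 540/600 = 0.9
a = 750 − 0.9(500) = 750 − 450 = 300
Break-even: Y = a/(1−MPC) = 300/0.1 = 3000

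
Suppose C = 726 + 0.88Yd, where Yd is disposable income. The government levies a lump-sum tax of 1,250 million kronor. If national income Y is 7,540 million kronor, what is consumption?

C = 6261.2

Yd = Y − T = 7540 − 1250 = 6290
C = 726 + 0.88(6290) = 726 + 5535.2 = 6261.2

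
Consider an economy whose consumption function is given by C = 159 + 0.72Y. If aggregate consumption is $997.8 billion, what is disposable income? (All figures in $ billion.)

Y = 1165

159 + 0.72Y = 997.8
0.72Y = 838.8, so Y = 838.8/0.72 = 1165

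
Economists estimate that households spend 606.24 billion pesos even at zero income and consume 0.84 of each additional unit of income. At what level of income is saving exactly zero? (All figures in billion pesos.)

At break-even, C = Y: 606.24 + 0.84Y = Y
0.16Y = 606.24, so Y = 606.24/0.16 = 3789

Y = 3789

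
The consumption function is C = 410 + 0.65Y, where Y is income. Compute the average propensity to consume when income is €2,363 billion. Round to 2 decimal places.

C = 410 + 0.65(2363) = 1945.95
APC = C/Y = 1945.95/2363 = 0.82

APC = 0.82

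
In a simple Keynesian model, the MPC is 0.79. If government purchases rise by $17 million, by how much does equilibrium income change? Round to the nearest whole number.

ΔY ≈ 81

The multiplier is 1/(1 − MPC) = 1/0.21.
ΔY = 17/0.21 = 80.95 ≈ 81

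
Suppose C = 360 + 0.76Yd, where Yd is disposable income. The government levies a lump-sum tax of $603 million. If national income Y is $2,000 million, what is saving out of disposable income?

S = -24.72

Yd = Y − T = 2000 − 603 = 1397
C = 360 + 0.76(1397) = 360 + 1061.72 = 1421.72
S = Yd − C = 1397 − 1421.72 = -24.72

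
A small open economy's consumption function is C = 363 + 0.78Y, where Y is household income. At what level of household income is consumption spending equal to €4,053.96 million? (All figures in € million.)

363 + 0.78Y = 4053.96
0.78Y = 3690.96, so Y = 3690.96/0.78 = 4732

Y = 4732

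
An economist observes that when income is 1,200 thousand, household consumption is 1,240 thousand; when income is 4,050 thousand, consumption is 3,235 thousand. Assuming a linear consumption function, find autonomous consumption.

MPC = ΔC/ΔY = (3235 − 1240)/(4050 − 1200) = 1995/2850 = 0.7
a = C − MPC·Y = 1240 − 0.7(1200) = 1240 − 840 = 400

a = 400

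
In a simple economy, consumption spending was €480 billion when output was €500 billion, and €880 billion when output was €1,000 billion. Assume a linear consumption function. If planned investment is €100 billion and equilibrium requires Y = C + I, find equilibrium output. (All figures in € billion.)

MPC = (880 − 480)/(1000 − 500) = 400/500 = 0.8
a = 480 − 0.8(500) = 80
Equilibrium: Y = 80 + 0.8Y + 100
0.2Y = 180, so Y = 180/0.2 = 900

Y = 900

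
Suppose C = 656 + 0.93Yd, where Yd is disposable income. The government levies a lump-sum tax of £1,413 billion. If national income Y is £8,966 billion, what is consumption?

Yd = Y − T = 8966 − 1413 = 7553
C = 656 + 0.93(7553) = 656 + 7024.29 = 7680.29

C = 7680.29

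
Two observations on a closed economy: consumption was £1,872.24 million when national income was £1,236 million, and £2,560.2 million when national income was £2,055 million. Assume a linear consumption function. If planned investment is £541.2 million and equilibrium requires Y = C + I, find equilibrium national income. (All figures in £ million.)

MPC = (2560.2 − 1872.24)/(2055 − 1236) = 687.96/819 = 0.84
a = 1872.24 − 0.84(1236) = 834
Equilibrium: Y = 834 + 0.84Y + 541.2
0.16Y = 1375.2, so Y = 1375.2/0.16 = 8595

Y = 8595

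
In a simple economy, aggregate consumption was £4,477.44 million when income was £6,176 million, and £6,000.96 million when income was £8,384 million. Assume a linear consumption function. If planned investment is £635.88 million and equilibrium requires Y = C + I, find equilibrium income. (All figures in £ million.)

MPC = (6000.96 − 4477.44)/(8384 − 6176) = 1523.52/2208 = 0.69
a = 4477.44 − 0.69(6176) = 216
Equilibrium: Y = 216 + 0.69Y + 635.88
0.31Y = 851.88, so Y = 851.88/0.31 = 2748

Y = 2748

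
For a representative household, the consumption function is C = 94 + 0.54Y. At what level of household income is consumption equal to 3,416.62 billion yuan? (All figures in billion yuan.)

94 + 0.54Y = 3416.62
0.54Y = 3322.62, so Y = 3322.62/0.54 = 6153

Y = 6153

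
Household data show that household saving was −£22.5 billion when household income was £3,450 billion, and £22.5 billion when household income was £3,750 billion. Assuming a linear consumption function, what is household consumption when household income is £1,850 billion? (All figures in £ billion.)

C = 2112.5

MPS = ΔS/ΔY = (22.5 − (-22.5))/(3750 − 3450) = 45/300 = 0.15
MPC = 1 − MPS = 0.85
Autonomous saving = -22.5 − 0.15(3450) = -540, so a = 540
C = 540 + 0.85(1850) = 540 + 1572.5 = 2112.5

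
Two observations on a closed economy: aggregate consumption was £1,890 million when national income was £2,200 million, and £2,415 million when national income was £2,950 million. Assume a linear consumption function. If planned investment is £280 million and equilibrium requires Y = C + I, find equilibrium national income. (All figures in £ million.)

Y = 2100

MPC = (2415 − 1890)/(2950 − 2200) = 525/750 = 0.7
a = 1890 − 0.7(2200) = 350
Equilibrium: Y = 350 + 0.7Y + 280
0.3Y = 630, so Y = 630/0.3 = 2100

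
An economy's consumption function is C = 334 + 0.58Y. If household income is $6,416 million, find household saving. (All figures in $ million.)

C = 334 + 0.58(6416) = 334 + 3721.28 = 4055.28
S = Y − C = 6416 − 4055.28 = 2360.72

S = 2360.72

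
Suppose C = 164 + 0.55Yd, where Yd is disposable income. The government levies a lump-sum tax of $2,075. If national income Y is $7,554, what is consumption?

Yd = Y − T = 7554 − 2075 = 5479
C = 164 + 0.55(5479) = 164 + 3013.45 = 3177.45

C = 3177.45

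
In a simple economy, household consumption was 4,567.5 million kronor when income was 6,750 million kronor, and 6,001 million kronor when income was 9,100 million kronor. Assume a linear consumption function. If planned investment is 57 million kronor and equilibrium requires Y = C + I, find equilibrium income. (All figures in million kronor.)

MPC = (6001 − 4567.5)/(9100 − 6750) = 1433.5/2350 = 0.61
a = 4567.5 − 0.61(6750) = 450
Equilibrium: Y = 450 + 0.61Y + 57
0.39Y = 507, so Y = 507/0.39 = 1300

Y = 1300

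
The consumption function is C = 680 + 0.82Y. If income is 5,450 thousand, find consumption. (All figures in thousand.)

C = 5149

C = 680 + 0.82(5450) = 680 + 4469 = 5149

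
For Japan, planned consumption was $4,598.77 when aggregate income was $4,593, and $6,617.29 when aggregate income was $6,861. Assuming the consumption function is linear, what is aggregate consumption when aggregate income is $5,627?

C = 5519.03

MPC = (6617.29 − 4598.77)/(6861 − 4593) = 2018.52/2268 = 0.89
a = 4598.77 − 0.89(4593) = 4598.77 − 4087.77 = 511
C = 511 + 0.89(5627) = 511 + 5008.03 = 5519.03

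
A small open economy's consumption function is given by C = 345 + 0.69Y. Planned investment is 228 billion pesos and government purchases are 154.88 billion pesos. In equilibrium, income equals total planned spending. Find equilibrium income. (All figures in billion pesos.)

Y = C + I + G = 345 + 0.69Y + 228 + 154.88
Y − 0.69Y = 727.88
0.31Y = 727.88, so Y = 727.88/0.31 = 2348

Y = 2348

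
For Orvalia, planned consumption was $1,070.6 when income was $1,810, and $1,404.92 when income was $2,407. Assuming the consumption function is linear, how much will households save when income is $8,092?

S = 3503.48

MPC = (1404.92 − 1070.6)/(2407 − 1810) = 334.32/597 = 0.56
a = 1070.6 − 0.56(1810) = 1070.6 − 1013.6 = 57
C = 57 + 0.56(8092) = 4588.52
S = 8092 − 4588.52 = 3503.48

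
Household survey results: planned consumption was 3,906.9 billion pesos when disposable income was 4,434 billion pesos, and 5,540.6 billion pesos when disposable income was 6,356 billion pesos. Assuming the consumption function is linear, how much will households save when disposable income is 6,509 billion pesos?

S = 838.35

MPC = (5540.6 − 3906.9)/(6356 − 4434) = 1633.7/1922 = 0.85
a = 3906.9 − 0.85(4434) = 3906.9 − 3768.9 = 138
C = 138 + 0.85(6509) = 5670.65
S = 6509 − 5670.65 = 838.35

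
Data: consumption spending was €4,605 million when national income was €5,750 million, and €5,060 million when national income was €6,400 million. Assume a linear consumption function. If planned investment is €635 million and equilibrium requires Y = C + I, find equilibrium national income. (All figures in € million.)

Y = 4050

MPC = (5060 − 4605)/(6400 − 5750) = 455/650 = 0.7
a = 4605 − 0.7(5750) = 580
Equilibrium: Y = 580 + 0.7Y + 635
0.3Y = 1215, so Y = 1215/0.3 = 4050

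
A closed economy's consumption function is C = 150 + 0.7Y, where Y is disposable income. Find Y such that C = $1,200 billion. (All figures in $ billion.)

Y = 1500

150 + 0.7Y = 1200
0.7Y = 1050, so Y = 1050/0.7 = 1500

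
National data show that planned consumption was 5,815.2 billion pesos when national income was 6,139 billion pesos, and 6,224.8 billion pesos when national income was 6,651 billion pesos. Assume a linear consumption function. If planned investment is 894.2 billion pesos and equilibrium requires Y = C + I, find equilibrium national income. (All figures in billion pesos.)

MPC = (6224.8 − 5815.2)/(6651 − 6139) = 409.6/512 = 0.8
a = 5815.2 − 0.8(6139) = 904
Equilibrium: Y = 904 + 0.8Y + 894.2
0.2Y = 1798.2, so Y = 1798.2/0.2 = 8991

Y = 8991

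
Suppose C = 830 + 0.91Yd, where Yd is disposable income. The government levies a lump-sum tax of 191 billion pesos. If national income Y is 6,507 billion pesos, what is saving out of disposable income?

S = -261.56

Yd = Y − T = 6507 − 191 = 6316
C = 830 + 0.91(6316) = 830 + 5747.56 = 6577.56
S = Yd − C = 6316 − 6577.56 = -261.56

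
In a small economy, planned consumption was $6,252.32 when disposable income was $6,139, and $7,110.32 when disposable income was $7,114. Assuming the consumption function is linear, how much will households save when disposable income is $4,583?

MPC = (7110.32 − 6252.32)/(7114 − 6139) = 858/975 = 0.88
a = 6252.32 − 0.88(6139) = 6252.32 − 5402.32 = 850
C = 850 + 0.88(4583) = 4883.04
S = 4583 − 4883.04 = -300.04

S = -300.04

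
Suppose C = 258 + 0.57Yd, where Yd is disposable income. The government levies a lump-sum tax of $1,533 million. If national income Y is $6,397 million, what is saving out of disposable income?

S = 1833.52

Yd = Y − T = 6397 − 1533 = 4864
C = 258 + 0.57(4864) = 258 + 2772.48 = 3030.48
S = Yd − C = 4864 − 3030.48 = 1833.52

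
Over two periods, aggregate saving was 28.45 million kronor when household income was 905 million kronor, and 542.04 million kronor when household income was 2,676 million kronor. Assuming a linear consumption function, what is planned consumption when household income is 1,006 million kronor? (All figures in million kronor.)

MPS = ΔS/ΔY = (542.04 − 28.45)/(2676 − 905) = 513.59/1771 = 0.29
MPC = 1 − MPS = 0.71
Autonomous saving = 28.45 − 0.29(905) = -234, so a = 234
C = 234 + 0.71(1006) = 234 + 714.26 = 948.26

C = 948.26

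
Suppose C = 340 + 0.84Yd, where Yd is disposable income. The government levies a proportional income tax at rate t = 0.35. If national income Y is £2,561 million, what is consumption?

Yd = (1 − 0.35)(2561) = 0.65(2561) = 1664.65
C = 340 + 0.84(1664.65) = 340 + 1398.306 = 1738.306

C = 1738.306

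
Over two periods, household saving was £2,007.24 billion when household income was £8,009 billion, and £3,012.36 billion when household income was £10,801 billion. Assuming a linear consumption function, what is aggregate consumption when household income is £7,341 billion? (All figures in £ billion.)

C = 5574.24

MPS = ΔS/ΔY = (3012.36 − 2007.24)/(10801 − 8009) = 1005.12/2792 = 0.36
MPC = 1 − MPS = 0.64
Autonomous saving = 2007.24 − 0.36(8009) = -876, so a = 876
C = 876 + 0.64(7341) = 876 + 4698.24 = 5574.24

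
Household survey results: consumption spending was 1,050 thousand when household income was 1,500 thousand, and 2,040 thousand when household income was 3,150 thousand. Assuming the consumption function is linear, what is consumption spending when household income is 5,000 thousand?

C = 3150

MPC = (2040 − 1050)/(3150 − 1500) = 990/1650 = 0.6
a = 1050 − 0.6(1500) = 1050 − 900 = 150
C = 150 + 0.6(5000) = 150 + 3000 = 3150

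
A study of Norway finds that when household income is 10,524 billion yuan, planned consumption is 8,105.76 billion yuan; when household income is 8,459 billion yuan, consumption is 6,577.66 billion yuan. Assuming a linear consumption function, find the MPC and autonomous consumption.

MPC = ΔC/ΔY = (8105.76 − 6577.66)/(10524 − 8459) = 1528.1/2065 = 0.74
a = C − MPC·Y = 6577.66 − 0.74(8459) = 6577.66 − 6259.66 = 318

MPC = 0.74; a = 318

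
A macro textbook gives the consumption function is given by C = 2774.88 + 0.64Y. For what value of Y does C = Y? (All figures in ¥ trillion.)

Y = 7708

At break-even, C = Y: 2774.88 + 0.64Y = Y
0.36Y = 2774.88, so Y = 2774.88/0.36 = 7708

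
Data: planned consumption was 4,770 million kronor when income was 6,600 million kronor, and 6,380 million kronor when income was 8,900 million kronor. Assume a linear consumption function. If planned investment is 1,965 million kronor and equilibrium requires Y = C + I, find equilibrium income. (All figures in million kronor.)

MPC = (6380 − 4770)/(8900 − 6600) = 1610/2300 = 0.7
a = 4770 − 0.7(6600) = 150
Equilibrium: Y = 150 + 0.7Y + 1965
0.3Y = 2115, so Y = 2115/0.3 = 7050

Y = 7050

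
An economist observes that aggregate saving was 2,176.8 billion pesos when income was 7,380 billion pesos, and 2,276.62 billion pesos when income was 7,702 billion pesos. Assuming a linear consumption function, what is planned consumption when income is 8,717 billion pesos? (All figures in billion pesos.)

C = 6125.73

MPS = ΔS/ΔY = (2276.62 − 2176.8)/(7702 − 7380) = 99.82/322 = 0.31
MPC = 1 − MPS = 0.69
Autonomous saving = 2176.8 − 0.31(7380) = -111, so a = 111
C = 111 + 0.69(8717) = 111 + 6014.73 = 6125.73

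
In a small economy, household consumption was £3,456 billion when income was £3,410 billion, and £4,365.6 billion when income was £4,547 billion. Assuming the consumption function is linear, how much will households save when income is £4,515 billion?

MPC = (4365.6 − 3456)/(4547 − 3410) = 909.6/1137 = 0.8
a = 3456 − 0.8(3410) = 3456 − 2728 = 728
C = 728 + 0.8(4515) = 4340
S = 4515 − 4340 = 175

S = 175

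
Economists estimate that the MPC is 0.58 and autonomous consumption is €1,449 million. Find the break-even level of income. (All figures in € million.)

At break-even, C = Y: 1449 + 0.58Y = Y
0.42Y = 1449, so Y = 1449/0.42 = 3450

Y = 3450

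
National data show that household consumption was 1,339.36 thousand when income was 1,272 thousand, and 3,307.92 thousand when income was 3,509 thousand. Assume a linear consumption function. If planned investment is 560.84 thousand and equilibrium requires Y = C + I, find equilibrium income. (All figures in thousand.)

MPC = (3307.92 − 1339.36)/(3509 − 1272) = 1968.56/2237 = 0.88
a = 1339.36 − 0.88(1272) = 220
Equilibrium: Y = 220 + 0.88Y + 560.84
0.12Y = 780.84, so Y = 780.84/0.12 = 6507

Y = 6507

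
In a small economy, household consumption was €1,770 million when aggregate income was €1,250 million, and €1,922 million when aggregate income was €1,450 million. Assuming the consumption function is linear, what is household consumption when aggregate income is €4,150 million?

MPC = (1922 − 1770)/(1450 − 1250) = 152/200 = 0.76
a = 1770 − 0.76(1250) = 1770 − 950 = 820
C = 820 + 0.76(4150) = 820 + 3154 = 3974

C = 3974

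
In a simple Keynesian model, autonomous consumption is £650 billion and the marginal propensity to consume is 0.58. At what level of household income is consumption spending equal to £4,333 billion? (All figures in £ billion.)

Y = 6350

650 + 0.58Y = 4333
0.58Y = 3683, so Y = 3683/0.58 = 6350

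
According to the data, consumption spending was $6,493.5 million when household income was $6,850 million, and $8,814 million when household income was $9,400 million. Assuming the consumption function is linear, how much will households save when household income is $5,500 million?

MPC = (8814 − 6493.5)/(9400 − 6850) = 2320.5/2550 = 0.91
a = 6493.5 − 0.91(6850) = 6493.5 − 6233.5 = 260
C = 260 + 0.91(5500) = 5265
S = 5500 − 5265 = 235

S = 235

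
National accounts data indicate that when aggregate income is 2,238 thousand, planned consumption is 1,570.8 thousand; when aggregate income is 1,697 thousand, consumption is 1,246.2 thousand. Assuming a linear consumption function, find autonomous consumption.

MPC = ΔC/ΔY = (1570.8 − 1246.2)/(2238 − 1697) = 324.6/541 = 0.6
a = C − MPC·Y = 1246.2 − 0.6(1697) = 1246.2 − 1018.2 = 228

a = 228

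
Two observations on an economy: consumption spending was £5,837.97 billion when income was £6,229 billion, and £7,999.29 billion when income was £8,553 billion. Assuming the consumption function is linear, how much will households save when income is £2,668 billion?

S = 141.76

MPC = (7999.29 − 5837.97)/(8553 − 6229) = 2161.32/2324 = 0.93
a = 5837.97 − 0.93(6229) = 5837.97 − 5792.97 = 45
C = 45 + 0.93(2668) = 2526.24
S = 2668 − 2526.24 = 141.76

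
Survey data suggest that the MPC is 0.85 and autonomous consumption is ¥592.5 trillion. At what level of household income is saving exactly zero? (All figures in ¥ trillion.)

Y = 3950

At break-even, C = Y: 592.5 + 0.85Y = Y
0.15Y = 592.5, so Y = 592.5/0.15 = 3950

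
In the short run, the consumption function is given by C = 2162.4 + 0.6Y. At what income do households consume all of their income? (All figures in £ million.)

At break-even, C = Y: 2162.4 + 0.6Y = Y
0.4Y = 2162.4, so Y = 2162.4/0.4 = 5406

Y = 5406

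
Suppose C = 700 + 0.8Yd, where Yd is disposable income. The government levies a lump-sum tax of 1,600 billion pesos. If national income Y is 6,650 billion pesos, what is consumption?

C = 4740

Yd = Y − T = 6650 − 1600 = 5050
C = 700 + 0.8(5050) = 700 + 4040 = 4740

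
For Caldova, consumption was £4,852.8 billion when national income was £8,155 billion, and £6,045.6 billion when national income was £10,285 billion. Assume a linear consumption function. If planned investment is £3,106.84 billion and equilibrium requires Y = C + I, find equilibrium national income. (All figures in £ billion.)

Y = 7711

MPC = (6045.6 − 4852.8)/(10285 − 8155) = 1192.8/2130 = 0.56
a = 4852.8 − 0.56(8155) = 286
Equilibrium: Y = 286 + 0.56Y + 3106.84
0.44Y = 3392.84, so Y = 3392.84/0.44 = 7711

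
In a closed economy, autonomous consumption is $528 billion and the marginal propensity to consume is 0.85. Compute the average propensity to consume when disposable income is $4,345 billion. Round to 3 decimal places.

C = 528 + 0.85(4345) = 4221.25
APC = C/Y = 4221.25/4345 = 0.972

APC = 0.972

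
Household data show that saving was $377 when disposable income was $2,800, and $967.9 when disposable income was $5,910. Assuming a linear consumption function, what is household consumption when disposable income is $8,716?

C = 7214.96

MPS = ΔS/ΔY = (967.9 − 377)/(5910 − 2800) = 590.9/3110 = 0.19
MPC = 1 − MPS = 0.81
Autonomous saving = 377 − 0.19(2800) = -155, so a = 155
C = 155 + 0.81(8716) = 155 + 7059.96 = 7214.96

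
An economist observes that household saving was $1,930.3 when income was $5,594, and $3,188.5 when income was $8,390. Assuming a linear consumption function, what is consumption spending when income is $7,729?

MPS = ΔS/ΔY = (3188.5 − 1930.3)/(8390 − 5594) = 1258.2/2796 = 0.45
MPC = 1 − MPS = 0.55
Autonomous saving = 1930.3 − 0.45(5594) = -587, so a = 587
C = 587 + 0.55(7729) = 587 + 4250.95 = 4837.95

C = 4837.95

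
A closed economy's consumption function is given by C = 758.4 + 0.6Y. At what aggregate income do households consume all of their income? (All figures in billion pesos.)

Y = 1896

At break-even, C = Y: 758.4 + 0.6Y = Y
0.4Y = 758.4, so Y = 758.4/0.4 = 1896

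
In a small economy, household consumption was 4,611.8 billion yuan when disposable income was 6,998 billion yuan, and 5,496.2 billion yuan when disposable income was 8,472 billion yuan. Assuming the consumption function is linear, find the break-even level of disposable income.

Y = 1032.5

MPC = (5496.2 − 4611.8)/(8472 − 6998) = 884.4/1474 = 0.6
a = 4611.8 − 0.6(6998) = 4611.8 − 4198.8 = 413
Break-even: Y = a/(1−MPC) = 413/0.4 = 1032.5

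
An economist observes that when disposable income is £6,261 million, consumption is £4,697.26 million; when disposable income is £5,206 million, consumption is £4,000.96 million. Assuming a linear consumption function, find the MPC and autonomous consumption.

MPC = ΔC/ΔY = (4697.26 − 4000.96)/(6261 − 5206) = 696.3/1055 = 0.66
a = C − MPC·Y = 4000.96 − 0.66(5206) = 4000.96 − 3435.96 = 565

MPC = 0.66; a = 565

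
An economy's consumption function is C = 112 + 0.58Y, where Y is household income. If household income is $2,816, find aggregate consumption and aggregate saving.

C = 112 + 0.58(2816) = 112 + 1633.28 = 1745.28
S = Y − C = 2816 − 1745.28 = 1070.72

C = 1745.28; S = 1070.72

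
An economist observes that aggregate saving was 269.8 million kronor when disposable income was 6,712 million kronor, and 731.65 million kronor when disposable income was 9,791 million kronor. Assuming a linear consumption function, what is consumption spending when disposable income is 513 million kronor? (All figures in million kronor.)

C = 1173.05

MPS = ΔS/ΔY = (731.65 − 269.8)/(9791 − 6712) = 461.85/3079 = 0.15
MPC = 1 − MPS = 0.85
Autonomous saving = 269.8 − 0.15(6712) = -737, so a = 737
C = 737 + 0.85(513) = 737 + 436.05 = 1173.05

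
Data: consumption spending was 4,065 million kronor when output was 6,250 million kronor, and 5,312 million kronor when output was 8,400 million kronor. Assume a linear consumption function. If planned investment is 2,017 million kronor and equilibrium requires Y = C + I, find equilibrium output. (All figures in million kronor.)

MPC = (5312 − 4065)/(8400 − 6250) = 1247/2150 = 0.58
a = 4065 − 0.58(6250) = 440
Equilibrium: Y = 440 + 0.58Y + 2017
0.42Y = 2457, so Y = 2457/0.42 = 5850

Y = 5850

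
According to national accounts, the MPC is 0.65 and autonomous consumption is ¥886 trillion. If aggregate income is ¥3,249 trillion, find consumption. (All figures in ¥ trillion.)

C = 2997.85

C = 886 + 0.65(3249) = 886 + 2111.85 = 2997.85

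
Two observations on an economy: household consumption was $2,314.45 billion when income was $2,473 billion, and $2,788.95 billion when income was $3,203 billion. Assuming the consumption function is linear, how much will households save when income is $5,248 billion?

MPC = (2788.95 − 2314.45)/(3203 − 2473) = 474.5/730 = 0.65
a = 2314.45 − 0.65(2473) = 2314.45 − 1607.45 = 707
C = 707 + 0.65(5248) = 4118.2
S = 5248 − 4118.2 = 1129.8

S = 1129.8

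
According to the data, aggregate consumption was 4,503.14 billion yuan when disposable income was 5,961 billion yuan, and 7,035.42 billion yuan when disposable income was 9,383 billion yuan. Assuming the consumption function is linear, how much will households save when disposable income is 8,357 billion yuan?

S = 2080.82

MPC = (7035.42 − 4503.14)/(9383 − 5961) = 2532.28/3422 = 0.74
a = 4503.14 − 0.74(5961) = 4503.14 − 4411.14 = 92
C = 92 + 0.74(8357) = 6276.18
S = 8357 − 6276.18 = 2080.82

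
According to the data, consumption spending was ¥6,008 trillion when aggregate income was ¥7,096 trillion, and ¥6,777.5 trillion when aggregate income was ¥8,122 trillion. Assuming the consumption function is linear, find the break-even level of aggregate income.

MPC = (6777.5 − 6008)/(8122 − 7096) = 769.5/1026 = 0.75
a = 6008 − 0.75(7096) = 6008 − 5322 = 686
Break-even: Y = a/(1−MPC) = 686/0.25 = 2744

Y = 2744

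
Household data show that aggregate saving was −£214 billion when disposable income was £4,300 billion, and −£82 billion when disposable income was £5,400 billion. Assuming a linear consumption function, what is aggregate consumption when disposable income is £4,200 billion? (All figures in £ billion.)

C = 4426

MPS = ΔS/ΔY = (-82 − (-214))/(5400 − 4300) = 132/1100 = 0.12
MPC = 1 − MPS = 0.88
Autonomous saving = -214 − 0.12(4300) = -730, so a = 730
C = 730 + 0.88(4200) = 730 + 3696 = 4426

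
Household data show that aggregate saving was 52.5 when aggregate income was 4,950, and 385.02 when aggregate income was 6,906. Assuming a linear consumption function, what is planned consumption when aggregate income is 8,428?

MPS = ΔS/ΔY = (385.02 − 52.5)/(6906 − 4950) = 332.52/1956 = 0.17
MPC = 1 − MPS = 0.83
Autonomous saving = 52.5 − 0.17(4950) = -789, so a = 789
C = 789 + 0.83(8428) = 789 + 6995.24 = 7784.24

C = 7784.24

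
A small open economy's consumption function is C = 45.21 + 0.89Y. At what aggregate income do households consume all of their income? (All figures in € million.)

Y = 411

At break-even, C = Y: 45.21 + 0.89Y = Y
0.11Y = 45.21, so Y = 45.21/0.11 = 411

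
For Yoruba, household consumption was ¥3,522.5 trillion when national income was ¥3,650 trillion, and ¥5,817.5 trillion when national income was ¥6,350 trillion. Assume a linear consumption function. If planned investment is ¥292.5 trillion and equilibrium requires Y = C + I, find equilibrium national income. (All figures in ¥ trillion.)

MPC = (5817.5 − 3522.5)/(6350 − 3650) = 2295/2700 = 0.85
a = 3522.5 − 0.85(3650) = 420
Equilibrium: Y = 420 + 0.85Y + 292.5
0.15Y = 712.5, so Y = 712.5/0.15 = 4750

Y = 4750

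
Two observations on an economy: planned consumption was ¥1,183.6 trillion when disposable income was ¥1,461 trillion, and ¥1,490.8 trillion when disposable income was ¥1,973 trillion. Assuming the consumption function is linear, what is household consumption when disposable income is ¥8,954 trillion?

C = 5679.4

MPC = (1490.8 − 1183.6)/(1973 − 1461) = 307.2/512 = 0.6
a = 1183.6 − 0.6(1461) = 1183.6 − 876.6 = 307
C = 307 + 0.6(8954) = 307 + 5372.4 = 5679.4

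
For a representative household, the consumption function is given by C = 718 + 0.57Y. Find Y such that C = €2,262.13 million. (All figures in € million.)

Y = 2709

718 + 0.57Y = 2262.13
0.57Y = 1544.13, so Y = 1544.13/0.57 = 2709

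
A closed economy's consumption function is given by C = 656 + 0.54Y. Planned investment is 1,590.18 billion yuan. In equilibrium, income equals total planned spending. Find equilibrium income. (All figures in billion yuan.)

Y = C + I = 656 + 0.54Y + 1590.18
Y − 0.54Y = 2246.18
0.46Y = 2246.18, so Y = 2246.18/0.46 = 4883

Y = 4883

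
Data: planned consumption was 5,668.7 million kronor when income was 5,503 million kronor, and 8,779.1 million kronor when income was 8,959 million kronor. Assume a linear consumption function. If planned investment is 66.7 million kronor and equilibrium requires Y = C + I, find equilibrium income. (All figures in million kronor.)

Y = 7827

MPC = (8779.1 − 5668.7)/(8959 − 5503) = 3110.4/3456 = 0.9
a = 5668.7 − 0.9(5503) = 716
Equilibrium: Y = 716 + 0.9Y + 66.7
0.1Y = 782.7, so Y = 782.7/0.1 = 7827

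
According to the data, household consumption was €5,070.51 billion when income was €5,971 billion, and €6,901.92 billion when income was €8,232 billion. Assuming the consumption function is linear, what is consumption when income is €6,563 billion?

C = 5550.03

MPC = (6901.92 − 5070.51)/(8232 − 5971) = 1831.41/2261 = 0.81
a = 5070.51 − 0.81(5971) = 5070.51 − 4836.51 = 234
C = 234 + 0.81(6563) = 234 + 5316.03 = 5550.03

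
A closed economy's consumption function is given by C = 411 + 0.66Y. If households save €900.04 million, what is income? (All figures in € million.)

Y = 3856

S = Y − C = -411 + 0.34Y
-411 + 0.34Y = 900.04, so 0.34Y = 1311.04 and Y = 3856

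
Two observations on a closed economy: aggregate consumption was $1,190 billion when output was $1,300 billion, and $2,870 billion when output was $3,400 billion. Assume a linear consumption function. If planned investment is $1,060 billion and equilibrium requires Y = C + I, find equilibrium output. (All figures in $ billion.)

Y = 6050

MPC = (2870 − 1190)/(3400 − 1300) = 1680/2100 = 0.8
a = 1190 − 0.8(1300) = 150
Equilibrium: Y = 150 + 0.8Y + 1060
0.2Y = 1210, so Y = 1210/0.2 = 6050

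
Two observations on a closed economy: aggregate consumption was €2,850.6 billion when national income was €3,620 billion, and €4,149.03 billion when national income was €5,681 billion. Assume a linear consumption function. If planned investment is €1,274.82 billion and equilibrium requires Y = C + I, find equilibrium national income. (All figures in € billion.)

Y = 4986

MPC = (4149.03 − 2850.6)/(5681 − 3620) = 1298.43/2061 = 0.63
a = 2850.6 − 0.63(3620) = 570
Equilibrium: Y = 570 + 0.63Y + 1274.82
0.37Y = 1844.82, so Y = 1844.82/0.37 = 4986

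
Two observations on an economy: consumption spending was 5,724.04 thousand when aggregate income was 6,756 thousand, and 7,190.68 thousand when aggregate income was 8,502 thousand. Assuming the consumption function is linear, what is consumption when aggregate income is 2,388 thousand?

MPC = (7190.68 − 5724.04)/(8502 − 6756) = 1466.64/1746 = 0.84
a = 5724.04 − 0.84(6756) = 5724.04 − 5675.04 = 49
C = 49 + 0.84(2388) = 49 + 2005.92 = 2054.92

C = 2054.92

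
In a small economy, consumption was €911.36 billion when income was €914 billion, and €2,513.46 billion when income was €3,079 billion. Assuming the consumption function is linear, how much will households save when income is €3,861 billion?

MPC = (2513.46 − 911.36)/(3079 − 914) = 1602.1/2165 = 0.74
a = 911.36 − 0.74(914) = 911.36 − 676.36 = 235
C = 235 + 0.74(3861) = 3092.14
S = 3861 − 3092.14 = 768.86

S = 768.86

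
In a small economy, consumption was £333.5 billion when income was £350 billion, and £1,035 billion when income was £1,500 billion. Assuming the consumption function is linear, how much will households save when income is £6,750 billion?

MPC = (1035 − 333.5)/(1500 − 350) = 701.5/1150 = 0.61
a = 333.5 − 0.61(350) = 333.5 − 213.5 = 120
C = 120 + 0.61(6750) = 4237.5
S = 6750 − 4237.5 = 2512.5

S = 2512.5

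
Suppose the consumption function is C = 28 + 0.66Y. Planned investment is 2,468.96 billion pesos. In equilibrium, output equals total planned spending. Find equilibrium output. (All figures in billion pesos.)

Y = 7344

Y = C + I = 28 + 0.66Y + 2468.96
Y − 0.66Y = 2496.96
0.34Y = 2496.96, so Y = 2496.96/0.34 = 7344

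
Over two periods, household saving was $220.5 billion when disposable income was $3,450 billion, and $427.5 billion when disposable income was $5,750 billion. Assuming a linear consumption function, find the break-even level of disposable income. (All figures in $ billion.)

Y = 1000

MPS = ΔS/ΔY = (427.5 − 220.5)/(5750 − 3450) = 207/2300 = 0.09
MPC = 1 − MPS = 0.91
From S(3450) = 220.5: −a + 0.09(3450) = 220.5, so a = 310.5 − 220.5 = 90
Break-even (S = 0): Y = a/MPS = 90/0.09 = 1000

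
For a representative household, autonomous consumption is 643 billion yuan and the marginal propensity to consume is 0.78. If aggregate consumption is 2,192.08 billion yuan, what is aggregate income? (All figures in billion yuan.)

643 + 0.78Y = 2192.08
0.78Y = 1549.08, so Y = 1549.08/0.78 = 1986

Y = 1986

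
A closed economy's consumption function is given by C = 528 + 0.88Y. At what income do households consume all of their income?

At break-even, C = Y: 528 + 0.88Y = Y
0.12Y = 528, so Y = 528/0.12 = 4400

Y = 4400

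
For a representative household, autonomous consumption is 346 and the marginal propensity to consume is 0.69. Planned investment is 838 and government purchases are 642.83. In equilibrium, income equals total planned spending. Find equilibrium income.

Y = C + I + G = 346 + 0.69Y + 838 + 642.83
Y − 0.69Y = 1826.83
0.31Y = 1826.83, so Y = 1826.83/0.31 = 5893

Y = 5893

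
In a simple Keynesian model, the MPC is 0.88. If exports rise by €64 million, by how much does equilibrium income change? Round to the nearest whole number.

ΔY ≈ 533

The multiplier is 1/(1 − MPC) = 1/0.12.
ΔY = 64/0.12 = 533.33 ≈ 533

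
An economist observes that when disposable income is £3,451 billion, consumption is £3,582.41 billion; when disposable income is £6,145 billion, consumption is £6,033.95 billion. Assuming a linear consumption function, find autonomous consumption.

MPC = ΔC/ΔY = (6033.95 − 3582.41)/(6145 − 3451) = 2451.54/2694 = 0.91
a = C − MPC·Y = 3582.41 − 0.91(3451) = 3582.41 − 3140.41 = 442

a = 442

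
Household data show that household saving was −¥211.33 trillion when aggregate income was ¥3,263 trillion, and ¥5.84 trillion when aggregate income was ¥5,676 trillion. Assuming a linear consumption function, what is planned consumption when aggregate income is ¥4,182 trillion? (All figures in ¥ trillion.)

C = 4310.62

MPS = ΔS/ΔY = (5.84 − (-211.33))/(5676 − 3263) = 217.17/2413 = 0.09
MPC = 1 − MPS = 0.91
Autonomous saving = -211.33 − 0.09(3263) = -505, so a = 505
C = 505 + 0.91(4182) = 505 + 3805.62 = 4310.62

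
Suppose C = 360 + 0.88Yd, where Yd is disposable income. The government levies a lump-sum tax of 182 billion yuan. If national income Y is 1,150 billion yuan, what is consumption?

Yd = Y − T = 1150 − 182 = 968
C = 360 + 0.88(968) = 360 + 851.84 = 1211.84

C = 1211.84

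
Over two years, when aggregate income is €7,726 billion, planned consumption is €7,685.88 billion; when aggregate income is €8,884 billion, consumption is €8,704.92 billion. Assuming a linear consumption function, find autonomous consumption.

a = 887

MPC = ΔC/ΔY = (8704.92 − 7685.88)/(8884 − 7726) = 1019.04/1158 = 0.88
a = C − MPC·Y = 7685.88 − 0.88(7726) = 7685.88 − 6798.88 = 887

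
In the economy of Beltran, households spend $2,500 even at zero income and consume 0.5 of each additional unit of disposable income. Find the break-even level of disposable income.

At break-even, C = Y: 2500 + 0.5Y = Y
0.5Y = 2500, so Y = 2500/0.5 = 5000

Y = 5000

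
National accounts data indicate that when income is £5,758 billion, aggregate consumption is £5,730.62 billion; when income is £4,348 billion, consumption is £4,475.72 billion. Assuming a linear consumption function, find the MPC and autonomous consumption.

MPC = 0.89; a = 606

MPC = ΔC/ΔY = (5730.62 − 4475.72)/(5758 − 4348) = 1254.9/1410 = 0.89
a = C − MPC·Y = 4475.72 − 0.89(4348) = 4475.72 − 3869.72 = 606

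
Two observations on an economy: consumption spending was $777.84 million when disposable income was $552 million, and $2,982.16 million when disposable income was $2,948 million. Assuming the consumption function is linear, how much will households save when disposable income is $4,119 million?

S = 59.52

MPC = (2982.16 − 777.84)/(2948 − 552) = 2204.32/2396 = 0.92
a = 777.84 − 0.92(552) = 777.84 − 507.84 = 270
C = 270 + 0.92(4119) = 4059.48
S = 4119 − 4059.48 = 59.52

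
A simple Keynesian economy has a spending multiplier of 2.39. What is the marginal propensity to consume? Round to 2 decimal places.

MPC = 0.58

k = 1/(1 − MPC), so 1 − MPC = 1/k = 1/2.39 = 0.4184
MPC = 1 − 0.4184 = 0.58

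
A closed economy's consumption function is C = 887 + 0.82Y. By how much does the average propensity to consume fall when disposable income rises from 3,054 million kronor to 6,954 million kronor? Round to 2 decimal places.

ΔAPC = 0.16

At Y = 3054: C = 887 + 0.82(3054) = 3391.28, APC = 3391.28/3054 = 1.110
At Y = 6954: C = 6589.28, APC = 6589.28/6954 = 0.948
Fall in APC = 1.110 − 0.948 = 0.162 ≈ 0.16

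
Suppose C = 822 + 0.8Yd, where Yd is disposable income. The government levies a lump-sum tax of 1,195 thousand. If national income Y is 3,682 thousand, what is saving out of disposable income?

S = -324.6

Yd = Y − T = 3682 − 1195 = 2487
C = 822 + 0.8(2487) = 822 + 1989.6 = 2811.6
S = Yd − C = 2487 − 2811.6 = -324.6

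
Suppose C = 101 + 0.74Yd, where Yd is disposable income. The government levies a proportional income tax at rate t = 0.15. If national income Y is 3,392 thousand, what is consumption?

C = 2234.568

Yd = (1 − 0.15)(3392) = 0.85(3392) = 2883.2
C = 101 + 0.74(2883.2) = 101 + 2133.568 = 2234.568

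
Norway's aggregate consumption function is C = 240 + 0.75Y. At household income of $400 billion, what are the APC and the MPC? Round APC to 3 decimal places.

APC = 1.350; MPC = 0.75

MPC = 0.75 (the slope of the consumption function)
C = 240 + 0.75(400) = 540, so APC = 540/400 = 1.350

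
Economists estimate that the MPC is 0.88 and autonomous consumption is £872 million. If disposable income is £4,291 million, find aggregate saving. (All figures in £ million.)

C = 872 + 0.88(4291) = 872 + 3776.08 = 4648.08
S = Y − C = 4291 − 4648.08 = -357.08

S = -357.08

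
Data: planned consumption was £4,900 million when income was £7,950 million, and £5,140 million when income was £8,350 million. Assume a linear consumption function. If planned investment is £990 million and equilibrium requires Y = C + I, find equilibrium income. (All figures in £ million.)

MPC = (5140 − 4900)/(8350 − 7950) = 240/400 = 0.6
a = 4900 − 0.6(7950) = 130
Equilibrium: Y = 130 + 0.6Y + 990
0.4Y = 1120, so Y = 1120/0.4 = 2800

Y = 2800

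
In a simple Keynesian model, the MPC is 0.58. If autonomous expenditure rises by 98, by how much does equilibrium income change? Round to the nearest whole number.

ΔY ≈ 233

The multiplier is 1/(1 − MPC) = 1/0.42.
ΔY = 98/0.42 = 233.33 ≈ 233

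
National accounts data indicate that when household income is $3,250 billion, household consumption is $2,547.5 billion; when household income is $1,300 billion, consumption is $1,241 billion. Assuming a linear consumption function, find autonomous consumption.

MPC = ΔC/ΔY = (2547.5 − 1241)/(3250 − 1300) = 1306.5/1950 = 0.67
a = C − MPC·Y = 1241 − 0.67(1300) = 1241 − 871 = 370

a = 370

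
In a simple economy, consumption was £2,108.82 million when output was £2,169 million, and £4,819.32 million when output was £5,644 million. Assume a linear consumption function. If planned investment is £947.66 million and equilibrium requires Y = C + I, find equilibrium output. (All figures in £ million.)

MPC = (4819.32 − 2108.82)/(5644 − 2169) = 2710.5/3475 = 0.78
a = 2108.82 − 0.78(2169) = 417
Equilibrium: Y = 417 + 0.78Y + 947.66
0.22Y = 1364.66, so Y = 1364.66/0.22 = 6203

Y = 6203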